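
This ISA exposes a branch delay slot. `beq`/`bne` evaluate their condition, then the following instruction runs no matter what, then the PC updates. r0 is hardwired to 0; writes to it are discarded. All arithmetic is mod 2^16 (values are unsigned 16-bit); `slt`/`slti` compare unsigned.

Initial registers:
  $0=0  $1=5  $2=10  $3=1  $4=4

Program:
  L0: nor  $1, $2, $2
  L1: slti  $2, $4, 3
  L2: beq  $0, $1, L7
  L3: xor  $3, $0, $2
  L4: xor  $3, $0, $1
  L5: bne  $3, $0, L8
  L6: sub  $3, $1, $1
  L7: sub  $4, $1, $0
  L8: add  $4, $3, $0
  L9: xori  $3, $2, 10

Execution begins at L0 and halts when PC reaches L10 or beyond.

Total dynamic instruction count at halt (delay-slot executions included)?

[0] nor  $1, $2, $2  →  {$0:0, $1:65525, $2:10, $3:1, $4:4}
[1] slti  $2, $4, 3  →  {$0:0, $1:65525, $2:0, $3:1, $4:4}
[2] beq  $0, $1, L7  →  {$0:0, $1:65525, $2:0, $3:1, $4:4}  ⟨branch fallthrough⟩
[3] xor  $3, $0, $2  →  {$0:0, $1:65525, $2:0, $3:0, $4:4}
[4] xor  $3, $0, $1  →  {$0:0, $1:65525, $2:0, $3:65525, $4:4}
[5] bne  $3, $0, L8  →  {$0:0, $1:65525, $2:0, $3:65525, $4:4}  ⟨branch taken⟩
[6] sub  $3, $1, $1  →  {$0:0, $1:65525, $2:0, $3:0, $4:4}
[8] add  $4, $3, $0  →  {$0:0, $1:65525, $2:0, $3:0, $4:0}
[9] xori  $3, $2, 10  →  {$0:0, $1:65525, $2:0, $3:10, $4:0}

9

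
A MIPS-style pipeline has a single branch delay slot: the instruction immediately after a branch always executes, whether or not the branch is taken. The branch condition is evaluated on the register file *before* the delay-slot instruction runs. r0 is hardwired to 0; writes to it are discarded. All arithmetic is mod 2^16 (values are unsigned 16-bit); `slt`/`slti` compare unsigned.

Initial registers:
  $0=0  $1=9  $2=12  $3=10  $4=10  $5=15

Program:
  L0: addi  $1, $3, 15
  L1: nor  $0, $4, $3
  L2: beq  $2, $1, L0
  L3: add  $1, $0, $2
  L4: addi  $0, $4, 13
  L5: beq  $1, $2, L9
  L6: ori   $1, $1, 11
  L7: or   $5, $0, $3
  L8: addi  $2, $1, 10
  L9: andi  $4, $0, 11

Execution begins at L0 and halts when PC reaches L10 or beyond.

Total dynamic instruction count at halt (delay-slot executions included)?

  step pc=0: addi  $1, $3, 15  regs=(0,25,12,10,10,15)
  step pc=1: nor  $0, $4, $3  regs=(0,25,12,10,10,15)
  step pc=2: beq  $2, $1, L0  cond=F  regs=(0,25,12,10,10,15)
  step pc=3: add  $1, $0, $2  regs=(0,12,12,10,10,15)
  step pc=4: addi  $0, $4, 13  regs=(0,12,12,10,10,15)
  step pc=5: beq  $1, $2, L9  cond=T  regs=(0,12,12,10,10,15)
  step pc=6: ori   $1, $1, 11  regs=(0,15,12,10,10,15)
  step pc=9: andi  $4, $0, 11  regs=(0,15,12,10,0,15)

8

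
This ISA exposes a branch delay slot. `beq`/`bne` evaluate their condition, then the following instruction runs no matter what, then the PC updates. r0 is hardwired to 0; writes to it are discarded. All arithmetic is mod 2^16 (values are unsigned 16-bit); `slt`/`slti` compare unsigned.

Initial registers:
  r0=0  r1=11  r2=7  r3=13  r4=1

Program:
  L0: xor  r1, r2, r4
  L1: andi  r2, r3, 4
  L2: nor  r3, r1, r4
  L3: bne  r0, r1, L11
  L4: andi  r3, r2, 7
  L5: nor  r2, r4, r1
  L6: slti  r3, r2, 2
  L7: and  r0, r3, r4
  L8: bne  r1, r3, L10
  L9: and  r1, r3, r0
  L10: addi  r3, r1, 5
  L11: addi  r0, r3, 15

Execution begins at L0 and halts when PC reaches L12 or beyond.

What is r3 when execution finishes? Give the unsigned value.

4

PC=0  xor  r1, r2, r4        | r0=0 r1=6 r2=7 r3=13 r4=1
PC=1  andi  r2, r3, 4        | r0=0 r1=6 r2=4 r3=13 r4=1
PC=2  nor  r3, r1, r4        | r0=0 r1=6 r2=4 r3=65528 r4=1
PC=3  bne  r0, r1, L11       | r0=0 r1=6 r2=4 r3=65528 r4=1  [TAKEN]
PC=4  andi  r3, r2, 7        | r0=0 r1=6 r2=4 r3=4 r4=1
PC=11 addi  r0, r3, 15       | r0=0 r1=6 r2=4 r3=4 r4=1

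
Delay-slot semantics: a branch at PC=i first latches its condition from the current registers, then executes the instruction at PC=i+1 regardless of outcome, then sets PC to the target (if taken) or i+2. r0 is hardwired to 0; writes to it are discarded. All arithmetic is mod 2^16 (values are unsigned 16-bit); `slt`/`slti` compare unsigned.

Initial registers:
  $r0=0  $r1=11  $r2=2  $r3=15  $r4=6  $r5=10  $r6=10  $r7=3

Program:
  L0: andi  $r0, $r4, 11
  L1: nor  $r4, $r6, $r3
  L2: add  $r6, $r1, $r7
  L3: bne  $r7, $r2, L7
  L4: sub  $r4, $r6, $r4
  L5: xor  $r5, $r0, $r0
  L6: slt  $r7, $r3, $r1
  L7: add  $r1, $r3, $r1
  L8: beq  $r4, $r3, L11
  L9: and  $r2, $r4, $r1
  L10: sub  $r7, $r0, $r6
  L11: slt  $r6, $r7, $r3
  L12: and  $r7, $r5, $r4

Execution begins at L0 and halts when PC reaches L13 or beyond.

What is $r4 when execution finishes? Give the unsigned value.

#0 andi  $r0, $r4, 11 ; 0/11/2/15/6/10/10/3
#1 nor  $r4, $r6, $r3 ; 0/11/2/15/65520/10/10/3
#2 add  $r6, $r1, $r7 ; 0/11/2/15/65520/10/14/3
#3 bne  $r7, $r2, L7 ; 0/11/2/15/65520/10/14/3 ; →target
#4 sub  $r4, $r6, $r4 ; 0/11/2/15/30/10/14/3
#7 add  $r1, $r3, $r1 ; 0/26/2/15/30/10/14/3
#8 beq  $r4, $r3, L11 ; 0/26/2/15/30/10/14/3 ; →fallthru
#9 and  $r2, $r4, $r1 ; 0/26/26/15/30/10/14/3
#10 sub  $r7, $r0, $r6 ; 0/26/26/15/30/10/14/65522
#11 slt  $r6, $r7, $r3 ; 0/26/26/15/30/10/0/65522
#12 and  $r7, $r5, $r4 ; 0/26/26/15/30/10/0/10

30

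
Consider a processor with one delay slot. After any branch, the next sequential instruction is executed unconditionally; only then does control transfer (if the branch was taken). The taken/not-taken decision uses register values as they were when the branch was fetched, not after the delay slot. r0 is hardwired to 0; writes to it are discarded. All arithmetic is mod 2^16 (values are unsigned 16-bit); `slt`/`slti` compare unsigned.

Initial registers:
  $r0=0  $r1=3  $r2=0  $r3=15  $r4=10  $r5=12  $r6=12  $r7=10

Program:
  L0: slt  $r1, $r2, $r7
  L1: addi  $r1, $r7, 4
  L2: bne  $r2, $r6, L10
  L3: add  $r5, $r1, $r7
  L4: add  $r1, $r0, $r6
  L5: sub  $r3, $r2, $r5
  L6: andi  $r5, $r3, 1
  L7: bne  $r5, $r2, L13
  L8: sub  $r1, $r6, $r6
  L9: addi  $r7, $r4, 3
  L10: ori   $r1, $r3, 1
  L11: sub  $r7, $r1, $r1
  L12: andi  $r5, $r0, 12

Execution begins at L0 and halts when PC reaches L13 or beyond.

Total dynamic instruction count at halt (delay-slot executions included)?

7

  step pc=0: slt  $r1, $r2, $r7  regs=(0,1,0,15,10,12,12,10)
  step pc=1: addi  $r1, $r7, 4  regs=(0,14,0,15,10,12,12,10)
  step pc=2: bne  $r2, $r6, L10  cond=T  regs=(0,14,0,15,10,12,12,10)
  step pc=3: add  $r5, $r1, $r7  regs=(0,14,0,15,10,24,12,10)
  step pc=10: ori   $r1, $r3, 1  regs=(0,15,0,15,10,24,12,10)
  step pc=11: sub  $r7, $r1, $r1  regs=(0,15,0,15,10,24,12,0)
  step pc=12: andi  $r5, $r0, 12  regs=(0,15,0,15,10,0,12,0)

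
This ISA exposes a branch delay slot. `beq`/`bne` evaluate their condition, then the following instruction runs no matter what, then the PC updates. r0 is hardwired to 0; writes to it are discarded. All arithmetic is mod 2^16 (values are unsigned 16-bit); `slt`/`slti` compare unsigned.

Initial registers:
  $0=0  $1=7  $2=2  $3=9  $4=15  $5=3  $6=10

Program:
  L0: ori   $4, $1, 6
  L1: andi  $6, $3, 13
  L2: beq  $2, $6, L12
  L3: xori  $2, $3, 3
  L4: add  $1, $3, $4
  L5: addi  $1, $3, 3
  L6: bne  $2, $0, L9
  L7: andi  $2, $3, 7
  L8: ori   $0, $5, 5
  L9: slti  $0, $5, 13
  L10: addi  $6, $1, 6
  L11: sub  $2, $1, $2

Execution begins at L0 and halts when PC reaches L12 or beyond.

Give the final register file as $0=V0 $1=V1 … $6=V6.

#0 ori   $4, $1, 6 ; 0/7/2/9/7/3/10
#1 andi  $6, $3, 13 ; 0/7/2/9/7/3/9
#2 beq  $2, $6, L12 ; 0/7/2/9/7/3/9 ; →fallthru
#3 xori  $2, $3, 3 ; 0/7/10/9/7/3/9
#4 add  $1, $3, $4 ; 0/16/10/9/7/3/9
#5 addi  $1, $3, 3 ; 0/12/10/9/7/3/9
#6 bne  $2, $0, L9 ; 0/12/10/9/7/3/9 ; →target
#7 andi  $2, $3, 7 ; 0/12/1/9/7/3/9
#9 slti  $0, $5, 13 ; 0/12/1/9/7/3/9
#10 addi  $6, $1, 6 ; 0/12/1/9/7/3/18
#11 sub  $2, $1, $2 ; 0/12/11/9/7/3/18

$0=0 $1=12 $2=11 $3=9 $4=7 $5=3 $6=18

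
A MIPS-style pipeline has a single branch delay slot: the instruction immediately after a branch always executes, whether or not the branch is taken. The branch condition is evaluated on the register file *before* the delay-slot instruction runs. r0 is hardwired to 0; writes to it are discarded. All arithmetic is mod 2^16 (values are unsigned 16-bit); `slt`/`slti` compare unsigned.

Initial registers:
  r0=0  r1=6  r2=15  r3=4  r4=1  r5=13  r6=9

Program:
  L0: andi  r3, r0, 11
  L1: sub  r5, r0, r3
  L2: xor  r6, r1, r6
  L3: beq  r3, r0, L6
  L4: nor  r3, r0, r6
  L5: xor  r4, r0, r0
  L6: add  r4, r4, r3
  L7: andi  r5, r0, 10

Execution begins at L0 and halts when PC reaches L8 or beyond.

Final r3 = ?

PC=0  andi  r3, r0, 11       | r0=0 r1=6 r2=15 r3=0 r4=1 r5=13 r6=9
PC=1  sub  r5, r0, r3        | r0=0 r1=6 r2=15 r3=0 r4=1 r5=0 r6=9
PC=2  xor  r6, r1, r6        | r0=0 r1=6 r2=15 r3=0 r4=1 r5=0 r6=15
PC=3  beq  r3, r0, L6        | r0=0 r1=6 r2=15 r3=0 r4=1 r5=0 r6=15  [TAKEN]
PC=4  nor  r3, r0, r6        | r0=0 r1=6 r2=15 r3=65520 r4=1 r5=0 r6=15
PC=6  add  r4, r4, r3        | r0=0 r1=6 r2=15 r3=65520 r4=65521 r5=0 r6=15
PC=7  andi  r5, r0, 10       | r0=0 r1=6 r2=15 r3=65520 r4=65521 r5=0 r6=15

65520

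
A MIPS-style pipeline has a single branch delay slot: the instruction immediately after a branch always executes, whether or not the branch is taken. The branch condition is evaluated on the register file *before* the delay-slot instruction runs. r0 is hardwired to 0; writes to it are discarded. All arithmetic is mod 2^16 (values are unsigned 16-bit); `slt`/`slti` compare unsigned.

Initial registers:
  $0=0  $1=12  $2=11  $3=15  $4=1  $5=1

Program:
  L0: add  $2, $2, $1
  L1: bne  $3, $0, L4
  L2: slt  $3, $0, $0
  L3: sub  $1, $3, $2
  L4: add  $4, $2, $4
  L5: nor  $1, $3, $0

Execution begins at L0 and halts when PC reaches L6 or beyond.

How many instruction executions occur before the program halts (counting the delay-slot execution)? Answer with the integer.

5

PC=0  add  $2, $2, $1        | $0=0 $1=12 $2=23 $3=15 $4=1 $5=1
PC=1  bne  $3, $0, L4        | $0=0 $1=12 $2=23 $3=15 $4=1 $5=1  [TAKEN]
PC=2  slt  $3, $0, $0        | $0=0 $1=12 $2=23 $3=0 $4=1 $5=1
PC=4  add  $4, $2, $4        | $0=0 $1=12 $2=23 $3=0 $4=24 $5=1
PC=5  nor  $1, $3, $0        | $0=0 $1=65535 $2=23 $3=0 $4=24 $5=1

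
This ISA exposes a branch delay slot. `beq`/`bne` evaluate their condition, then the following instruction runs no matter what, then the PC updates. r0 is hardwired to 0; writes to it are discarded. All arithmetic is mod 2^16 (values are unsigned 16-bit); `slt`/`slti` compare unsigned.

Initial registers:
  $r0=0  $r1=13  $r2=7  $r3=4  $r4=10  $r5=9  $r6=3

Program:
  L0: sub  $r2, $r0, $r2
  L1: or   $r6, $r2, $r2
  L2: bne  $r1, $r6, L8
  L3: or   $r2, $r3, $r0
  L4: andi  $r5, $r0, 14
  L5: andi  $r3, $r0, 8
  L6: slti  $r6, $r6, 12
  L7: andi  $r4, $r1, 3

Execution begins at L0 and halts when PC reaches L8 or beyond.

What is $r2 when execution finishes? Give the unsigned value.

#0 sub  $r2, $r0, $r2 ; 0/13/65529/4/10/9/3
#1 or   $r6, $r2, $r2 ; 0/13/65529/4/10/9/65529
#2 bne  $r1, $r6, L8 ; 0/13/65529/4/10/9/65529 ; →target
#3 or   $r2, $r3, $r0 ; 0/13/4/4/10/9/65529

4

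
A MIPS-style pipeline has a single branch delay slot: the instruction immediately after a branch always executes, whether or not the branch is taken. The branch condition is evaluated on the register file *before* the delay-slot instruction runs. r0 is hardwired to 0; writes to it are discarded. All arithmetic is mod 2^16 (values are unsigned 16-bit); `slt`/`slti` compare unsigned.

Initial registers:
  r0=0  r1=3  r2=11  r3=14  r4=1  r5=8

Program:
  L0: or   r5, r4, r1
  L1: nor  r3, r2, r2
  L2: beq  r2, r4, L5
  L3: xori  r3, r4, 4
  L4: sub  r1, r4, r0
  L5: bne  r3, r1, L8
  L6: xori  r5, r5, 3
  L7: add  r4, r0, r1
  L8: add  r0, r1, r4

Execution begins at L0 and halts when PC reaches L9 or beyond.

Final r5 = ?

  step pc=0: or   r5, r4, r1  regs=(0,3,11,14,1,3)
  step pc=1: nor  r3, r2, r2  regs=(0,3,11,65524,1,3)
  step pc=2: beq  r2, r4, L5  cond=F  regs=(0,3,11,65524,1,3)
  step pc=3: xori  r3, r4, 4  regs=(0,3,11,5,1,3)
  step pc=4: sub  r1, r4, r0  regs=(0,1,11,5,1,3)
  step pc=5: bne  r3, r1, L8  cond=T  regs=(0,1,11,5,1,3)
  step pc=6: xori  r5, r5, 3  regs=(0,1,11,5,1,0)
  step pc=8: add  r0, r1, r4  regs=(0,1,11,5,1,0)

0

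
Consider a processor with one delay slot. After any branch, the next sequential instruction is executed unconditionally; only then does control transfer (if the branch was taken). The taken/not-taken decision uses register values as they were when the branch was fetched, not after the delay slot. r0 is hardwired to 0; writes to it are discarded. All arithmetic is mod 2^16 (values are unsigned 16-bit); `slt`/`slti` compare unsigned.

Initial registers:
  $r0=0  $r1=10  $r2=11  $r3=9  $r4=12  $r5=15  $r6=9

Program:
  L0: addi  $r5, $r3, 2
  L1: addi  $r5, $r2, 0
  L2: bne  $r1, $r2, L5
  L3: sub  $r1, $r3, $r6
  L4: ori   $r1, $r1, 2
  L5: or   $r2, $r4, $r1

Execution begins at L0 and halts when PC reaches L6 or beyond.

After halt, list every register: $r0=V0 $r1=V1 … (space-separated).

PC=0  addi  $r5, $r3, 2      | $r0=0 $r1=10 $r2=11 $r3=9 $r4=12 $r5=11 $r6=9
PC=1  addi  $r5, $r2, 0      | $r0=0 $r1=10 $r2=11 $r3=9 $r4=12 $r5=11 $r6=9
PC=2  bne  $r1, $r2, L5      | $r0=0 $r1=10 $r2=11 $r3=9 $r4=12 $r5=11 $r6=9  [TAKEN]
PC=3  sub  $r1, $r3, $r6     | $r0=0 $r1=0 $r2=11 $r3=9 $r4=12 $r5=11 $r6=9
PC=5  or   $r2, $r4, $r1     | $r0=0 $r1=0 $r2=12 $r3=9 $r4=12 $r5=11 $r6=9

$r0=0 $r1=0 $r2=12 $r3=9 $r4=12 $r5=11 $r6=9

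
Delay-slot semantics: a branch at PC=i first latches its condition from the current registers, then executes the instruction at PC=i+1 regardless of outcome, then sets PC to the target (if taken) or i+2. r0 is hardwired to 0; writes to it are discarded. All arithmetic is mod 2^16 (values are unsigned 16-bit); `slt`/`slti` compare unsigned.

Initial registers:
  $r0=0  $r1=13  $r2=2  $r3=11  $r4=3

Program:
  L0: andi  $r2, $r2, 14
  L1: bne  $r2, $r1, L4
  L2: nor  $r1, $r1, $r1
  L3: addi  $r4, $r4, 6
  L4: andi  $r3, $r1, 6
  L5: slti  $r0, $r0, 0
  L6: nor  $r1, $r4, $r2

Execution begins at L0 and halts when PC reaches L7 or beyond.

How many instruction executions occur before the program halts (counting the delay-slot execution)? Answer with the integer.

6

  step pc=0: andi  $r2, $r2, 14  regs=(0,13,2,11,3)
  step pc=1: bne  $r2, $r1, L4  cond=T  regs=(0,13,2,11,3)
  step pc=2: nor  $r1, $r1, $r1  regs=(0,65522,2,11,3)
  step pc=4: andi  $r3, $r1, 6  regs=(0,65522,2,2,3)
  step pc=5: slti  $r0, $r0, 0  regs=(0,65522,2,2,3)
  step pc=6: nor  $r1, $r4, $r2  regs=(0,65532,2,2,3)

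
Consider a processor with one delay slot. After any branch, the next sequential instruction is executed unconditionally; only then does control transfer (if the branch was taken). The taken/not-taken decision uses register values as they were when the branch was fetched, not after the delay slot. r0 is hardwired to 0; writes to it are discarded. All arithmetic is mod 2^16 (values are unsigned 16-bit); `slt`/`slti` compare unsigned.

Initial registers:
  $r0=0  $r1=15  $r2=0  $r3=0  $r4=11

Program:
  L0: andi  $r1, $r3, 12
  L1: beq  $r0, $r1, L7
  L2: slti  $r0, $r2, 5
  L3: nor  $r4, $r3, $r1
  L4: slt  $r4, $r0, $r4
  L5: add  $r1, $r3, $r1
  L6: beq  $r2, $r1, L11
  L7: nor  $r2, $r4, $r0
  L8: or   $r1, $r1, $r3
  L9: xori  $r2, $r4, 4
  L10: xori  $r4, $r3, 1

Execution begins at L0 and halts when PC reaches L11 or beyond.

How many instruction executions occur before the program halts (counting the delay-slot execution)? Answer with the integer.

7

#0 andi  $r1, $r3, 12 ; 0/0/0/0/11
#1 beq  $r0, $r1, L7 ; 0/0/0/0/11 ; →target
#2 slti  $r0, $r2, 5 ; 0/0/0/0/11
#7 nor  $r2, $r4, $r0 ; 0/0/65524/0/11
#8 or   $r1, $r1, $r3 ; 0/0/65524/0/11
#9 xori  $r2, $r4, 4 ; 0/0/15/0/11
#10 xori  $r4, $r3, 1 ; 0/0/15/0/1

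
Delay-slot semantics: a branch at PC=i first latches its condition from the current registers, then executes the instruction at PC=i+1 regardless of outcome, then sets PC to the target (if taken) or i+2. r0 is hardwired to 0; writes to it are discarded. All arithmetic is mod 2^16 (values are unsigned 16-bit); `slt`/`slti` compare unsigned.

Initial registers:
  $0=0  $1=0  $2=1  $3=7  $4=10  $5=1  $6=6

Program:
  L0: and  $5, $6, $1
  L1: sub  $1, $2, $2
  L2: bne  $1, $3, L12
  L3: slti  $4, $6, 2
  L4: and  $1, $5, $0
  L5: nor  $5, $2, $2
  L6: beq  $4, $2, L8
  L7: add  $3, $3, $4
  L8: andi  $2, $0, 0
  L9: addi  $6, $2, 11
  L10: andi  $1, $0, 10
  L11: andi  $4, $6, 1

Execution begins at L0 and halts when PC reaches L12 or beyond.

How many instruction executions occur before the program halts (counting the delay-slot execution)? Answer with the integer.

#0 and  $5, $6, $1 ; 0/0/1/7/10/0/6
#1 sub  $1, $2, $2 ; 0/0/1/7/10/0/6
#2 bne  $1, $3, L12 ; 0/0/1/7/10/0/6 ; →target
#3 slti  $4, $6, 2 ; 0/0/1/7/0/0/6

4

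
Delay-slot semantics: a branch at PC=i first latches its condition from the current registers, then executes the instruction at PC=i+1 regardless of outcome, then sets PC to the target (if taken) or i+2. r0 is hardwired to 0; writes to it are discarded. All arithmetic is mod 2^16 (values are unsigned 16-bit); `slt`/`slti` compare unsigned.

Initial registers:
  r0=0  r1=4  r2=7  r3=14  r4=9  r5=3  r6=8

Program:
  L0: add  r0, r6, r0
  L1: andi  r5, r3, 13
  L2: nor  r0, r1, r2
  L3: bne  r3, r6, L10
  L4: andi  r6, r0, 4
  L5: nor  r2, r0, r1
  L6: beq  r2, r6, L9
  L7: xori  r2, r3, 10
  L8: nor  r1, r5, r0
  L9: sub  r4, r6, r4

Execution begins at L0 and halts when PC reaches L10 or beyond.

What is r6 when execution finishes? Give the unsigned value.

0

#0 add  r0, r6, r0 ; 0/4/7/14/9/3/8
#1 andi  r5, r3, 13 ; 0/4/7/14/9/12/8
#2 nor  r0, r1, r2 ; 0/4/7/14/9/12/8
#3 bne  r3, r6, L10 ; 0/4/7/14/9/12/8 ; →target
#4 andi  r6, r0, 4 ; 0/4/7/14/9/12/0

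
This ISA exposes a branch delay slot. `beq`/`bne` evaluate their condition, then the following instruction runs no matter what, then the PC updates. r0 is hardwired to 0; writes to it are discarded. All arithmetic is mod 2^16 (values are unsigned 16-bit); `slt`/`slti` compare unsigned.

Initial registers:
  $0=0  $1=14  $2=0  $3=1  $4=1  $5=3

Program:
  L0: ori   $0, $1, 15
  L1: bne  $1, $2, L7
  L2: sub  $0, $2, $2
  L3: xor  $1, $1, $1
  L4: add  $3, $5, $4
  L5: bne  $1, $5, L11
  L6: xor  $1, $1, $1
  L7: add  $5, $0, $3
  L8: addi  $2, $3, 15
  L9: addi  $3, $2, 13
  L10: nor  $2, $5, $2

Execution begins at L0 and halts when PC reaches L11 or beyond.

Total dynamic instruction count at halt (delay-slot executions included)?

  step pc=0: ori   $0, $1, 15  regs=(0,14,0,1,1,3)
  step pc=1: bne  $1, $2, L7  cond=T  regs=(0,14,0,1,1,3)
  step pc=2: sub  $0, $2, $2  regs=(0,14,0,1,1,3)
  step pc=7: add  $5, $0, $3  regs=(0,14,0,1,1,1)
  step pc=8: addi  $2, $3, 15  regs=(0,14,16,1,1,1)
  step pc=9: addi  $3, $2, 13  regs=(0,14,16,29,1,1)
  step pc=10: nor  $2, $5, $2  regs=(0,14,65518,29,1,1)

7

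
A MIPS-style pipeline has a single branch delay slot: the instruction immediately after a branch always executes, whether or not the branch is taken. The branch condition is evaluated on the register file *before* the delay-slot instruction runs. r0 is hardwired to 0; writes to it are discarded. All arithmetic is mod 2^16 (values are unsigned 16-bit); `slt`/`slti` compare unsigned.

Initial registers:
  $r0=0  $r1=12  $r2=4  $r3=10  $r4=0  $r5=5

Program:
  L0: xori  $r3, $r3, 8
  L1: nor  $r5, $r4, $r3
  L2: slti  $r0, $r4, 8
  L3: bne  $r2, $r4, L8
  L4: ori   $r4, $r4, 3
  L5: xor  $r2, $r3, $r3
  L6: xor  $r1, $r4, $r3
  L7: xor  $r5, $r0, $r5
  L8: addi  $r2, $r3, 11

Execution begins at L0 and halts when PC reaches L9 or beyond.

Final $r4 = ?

3

  step pc=0: xori  $r3, $r3, 8  regs=(0,12,4,2,0,5)
  step pc=1: nor  $r5, $r4, $r3  regs=(0,12,4,2,0,65533)
  step pc=2: slti  $r0, $r4, 8  regs=(0,12,4,2,0,65533)
  step pc=3: bne  $r2, $r4, L8  cond=T  regs=(0,12,4,2,0,65533)
  step pc=4: ori   $r4, $r4, 3  regs=(0,12,4,2,3,65533)
  step pc=8: addi  $r2, $r3, 11  regs=(0,12,13,2,3,65533)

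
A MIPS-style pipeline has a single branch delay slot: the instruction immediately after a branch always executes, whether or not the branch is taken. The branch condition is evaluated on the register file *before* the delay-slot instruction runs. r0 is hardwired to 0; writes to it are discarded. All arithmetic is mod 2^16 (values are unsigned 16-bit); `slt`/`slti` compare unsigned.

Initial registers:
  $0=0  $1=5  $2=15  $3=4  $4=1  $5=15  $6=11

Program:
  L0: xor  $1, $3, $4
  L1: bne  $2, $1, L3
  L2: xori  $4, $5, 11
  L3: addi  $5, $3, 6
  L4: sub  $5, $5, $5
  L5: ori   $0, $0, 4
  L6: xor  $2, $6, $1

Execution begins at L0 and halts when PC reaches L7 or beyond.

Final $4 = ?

PC=0  xor  $1, $3, $4        | $0=0 $1=5 $2=15 $3=4 $4=1 $5=15 $6=11
PC=1  bne  $2, $1, L3        | $0=0 $1=5 $2=15 $3=4 $4=1 $5=15 $6=11  [TAKEN]
PC=2  xori  $4, $5, 11       | $0=0 $1=5 $2=15 $3=4 $4=4 $5=15 $6=11
PC=3  addi  $5, $3, 6        | $0=0 $1=5 $2=15 $3=4 $4=4 $5=10 $6=11
PC=4  sub  $5, $5, $5        | $0=0 $1=5 $2=15 $3=4 $4=4 $5=0 $6=11
PC=5  ori   $0, $0, 4        | $0=0 $1=5 $2=15 $3=4 $4=4 $5=0 $6=11
PC=6  xor  $2, $6, $1        | $0=0 $1=5 $2=14 $3=4 $4=4 $5=0 $6=11

4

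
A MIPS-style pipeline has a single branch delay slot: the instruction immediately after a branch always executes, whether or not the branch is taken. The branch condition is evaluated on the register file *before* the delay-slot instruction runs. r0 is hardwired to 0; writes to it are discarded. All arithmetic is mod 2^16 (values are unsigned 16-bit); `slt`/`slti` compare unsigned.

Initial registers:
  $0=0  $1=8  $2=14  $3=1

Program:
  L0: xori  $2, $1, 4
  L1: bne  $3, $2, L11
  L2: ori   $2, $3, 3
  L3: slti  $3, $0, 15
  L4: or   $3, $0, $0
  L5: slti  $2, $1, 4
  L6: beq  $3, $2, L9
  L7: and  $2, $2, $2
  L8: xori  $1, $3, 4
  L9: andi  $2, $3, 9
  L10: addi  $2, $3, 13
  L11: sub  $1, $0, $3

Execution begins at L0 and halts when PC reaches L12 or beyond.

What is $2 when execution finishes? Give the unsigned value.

3

#0 xori  $2, $1, 4 ; 0/8/12/1
#1 bne  $3, $2, L11 ; 0/8/12/1 ; →target
#2 ori   $2, $3, 3 ; 0/8/3/1
#11 sub  $1, $0, $3 ; 0/65535/3/1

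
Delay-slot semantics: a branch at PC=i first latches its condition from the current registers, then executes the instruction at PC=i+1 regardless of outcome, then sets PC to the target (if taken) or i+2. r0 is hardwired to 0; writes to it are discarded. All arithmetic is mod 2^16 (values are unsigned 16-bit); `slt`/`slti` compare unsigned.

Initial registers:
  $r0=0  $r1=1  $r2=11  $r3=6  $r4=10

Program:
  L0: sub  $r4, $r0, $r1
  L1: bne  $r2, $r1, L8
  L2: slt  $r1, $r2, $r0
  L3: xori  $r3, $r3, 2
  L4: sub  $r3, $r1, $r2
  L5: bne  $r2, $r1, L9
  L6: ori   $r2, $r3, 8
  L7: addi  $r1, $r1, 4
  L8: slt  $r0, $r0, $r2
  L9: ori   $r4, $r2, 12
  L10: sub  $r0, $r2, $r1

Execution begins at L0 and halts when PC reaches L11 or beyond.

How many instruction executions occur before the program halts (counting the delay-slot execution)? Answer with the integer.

#0 sub  $r4, $r0, $r1 ; 0/1/11/6/65535
#1 bne  $r2, $r1, L8 ; 0/1/11/6/65535 ; →target
#2 slt  $r1, $r2, $r0 ; 0/0/11/6/65535
#8 slt  $r0, $r0, $r2 ; 0/0/11/6/65535
#9 ori   $r4, $r2, 12 ; 0/0/11/6/15
#10 sub  $r0, $r2, $r1 ; 0/0/11/6/15

6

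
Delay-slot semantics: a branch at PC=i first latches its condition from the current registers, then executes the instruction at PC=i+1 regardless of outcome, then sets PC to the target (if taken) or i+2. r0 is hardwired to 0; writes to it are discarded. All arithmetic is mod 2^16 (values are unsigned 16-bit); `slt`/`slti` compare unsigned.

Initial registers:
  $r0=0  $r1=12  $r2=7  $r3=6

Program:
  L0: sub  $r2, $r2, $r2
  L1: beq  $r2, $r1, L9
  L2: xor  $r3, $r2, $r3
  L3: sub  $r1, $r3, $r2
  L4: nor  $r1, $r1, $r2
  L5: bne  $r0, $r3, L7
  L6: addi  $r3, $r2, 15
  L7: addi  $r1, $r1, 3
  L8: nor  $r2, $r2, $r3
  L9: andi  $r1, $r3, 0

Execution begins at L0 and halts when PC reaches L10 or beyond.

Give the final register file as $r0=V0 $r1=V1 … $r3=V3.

  step pc=0: sub  $r2, $r2, $r2  regs=(0,12,0,6)
  step pc=1: beq  $r2, $r1, L9  cond=F  regs=(0,12,0,6)
  step pc=2: xor  $r3, $r2, $r3  regs=(0,12,0,6)
  step pc=3: sub  $r1, $r3, $r2  regs=(0,6,0,6)
  step pc=4: nor  $r1, $r1, $r2  regs=(0,65529,0,6)
  step pc=5: bne  $r0, $r3, L7  cond=T  regs=(0,65529,0,6)
  step pc=6: addi  $r3, $r2, 15  regs=(0,65529,0,15)
  step pc=7: addi  $r1, $r1, 3  regs=(0,65532,0,15)
  step pc=8: nor  $r2, $r2, $r3  regs=(0,65532,65520,15)
  step pc=9: andi  $r1, $r3, 0  regs=(0,0,65520,15)

$r0=0 $r1=0 $r2=65520 $r3=15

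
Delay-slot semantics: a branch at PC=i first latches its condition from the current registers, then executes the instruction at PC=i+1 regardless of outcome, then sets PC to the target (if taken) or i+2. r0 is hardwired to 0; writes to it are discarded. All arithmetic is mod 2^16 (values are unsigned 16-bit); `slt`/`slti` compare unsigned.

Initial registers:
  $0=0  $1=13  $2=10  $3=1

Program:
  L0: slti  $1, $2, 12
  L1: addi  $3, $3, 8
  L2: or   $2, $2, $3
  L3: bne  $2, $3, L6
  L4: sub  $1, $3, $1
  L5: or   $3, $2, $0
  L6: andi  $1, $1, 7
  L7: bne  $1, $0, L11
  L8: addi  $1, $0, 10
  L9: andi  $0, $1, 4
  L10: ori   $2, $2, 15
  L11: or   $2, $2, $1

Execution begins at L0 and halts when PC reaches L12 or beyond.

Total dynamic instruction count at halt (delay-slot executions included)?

11

PC=0  slti  $1, $2, 12       | $0=0 $1=1 $2=10 $3=1
PC=1  addi  $3, $3, 8        | $0=0 $1=1 $2=10 $3=9
PC=2  or   $2, $2, $3        | $0=0 $1=1 $2=11 $3=9
PC=3  bne  $2, $3, L6        | $0=0 $1=1 $2=11 $3=9  [TAKEN]
PC=4  sub  $1, $3, $1        | $0=0 $1=8 $2=11 $3=9
PC=6  andi  $1, $1, 7        | $0=0 $1=0 $2=11 $3=9
PC=7  bne  $1, $0, L11       | $0=0 $1=0 $2=11 $3=9  [not taken]
PC=8  addi  $1, $0, 10       | $0=0 $1=10 $2=11 $3=9
PC=9  andi  $0, $1, 4        | $0=0 $1=10 $2=11 $3=9
PC=10 ori   $2, $2, 15       | $0=0 $1=10 $2=15 $3=9
PC=11 or   $2, $2, $1        | $0=0 $1=10 $2=15 $3=9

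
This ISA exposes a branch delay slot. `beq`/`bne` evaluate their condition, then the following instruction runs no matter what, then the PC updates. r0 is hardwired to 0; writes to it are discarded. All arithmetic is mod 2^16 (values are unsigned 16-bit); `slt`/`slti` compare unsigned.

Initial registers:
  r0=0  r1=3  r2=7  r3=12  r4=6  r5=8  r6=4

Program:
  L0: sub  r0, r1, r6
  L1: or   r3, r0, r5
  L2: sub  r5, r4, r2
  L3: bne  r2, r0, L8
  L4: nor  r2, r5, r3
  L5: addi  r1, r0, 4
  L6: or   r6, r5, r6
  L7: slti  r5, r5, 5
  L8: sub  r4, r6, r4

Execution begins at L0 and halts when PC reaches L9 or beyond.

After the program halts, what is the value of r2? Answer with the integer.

0

[0] sub  r0, r1, r6  →  {r0:0, r1:3, r2:7, r3:12, r4:6, r5:8, r6:4}
[1] or   r3, r0, r5  →  {r0:0, r1:3, r2:7, r3:8, r4:6, r5:8, r6:4}
[2] sub  r5, r4, r2  →  {r0:0, r1:3, r2:7, r3:8, r4:6, r5:65535, r6:4}
[3] bne  r2, r0, L8  →  {r0:0, r1:3, r2:7, r3:8, r4:6, r5:65535, r6:4}  ⟨branch taken⟩
[4] nor  r2, r5, r3  →  {r0:0, r1:3, r2:0, r3:8, r4:6, r5:65535, r6:4}
[8] sub  r4, r6, r4  →  {r0:0, r1:3, r2:0, r3:8, r4:65534, r5:65535, r6:4}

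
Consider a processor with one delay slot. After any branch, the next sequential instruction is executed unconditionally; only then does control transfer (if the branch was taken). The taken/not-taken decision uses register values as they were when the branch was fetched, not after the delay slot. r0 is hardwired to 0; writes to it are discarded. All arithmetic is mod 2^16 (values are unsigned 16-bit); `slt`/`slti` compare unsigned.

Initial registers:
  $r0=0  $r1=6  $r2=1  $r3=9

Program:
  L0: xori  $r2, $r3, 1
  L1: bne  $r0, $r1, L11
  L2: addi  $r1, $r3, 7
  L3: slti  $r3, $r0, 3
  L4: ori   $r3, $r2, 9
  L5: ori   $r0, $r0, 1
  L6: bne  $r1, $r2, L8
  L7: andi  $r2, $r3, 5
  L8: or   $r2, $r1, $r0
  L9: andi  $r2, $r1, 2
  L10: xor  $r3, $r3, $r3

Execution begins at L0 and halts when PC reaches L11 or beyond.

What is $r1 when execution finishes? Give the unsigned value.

16

[0] xori  $r2, $r3, 1  →  {$r0:0, $r1:6, $r2:8, $r3:9}
[1] bne  $r0, $r1, L11  →  {$r0:0, $r1:6, $r2:8, $r3:9}  ⟨branch taken⟩
[2] addi  $r1, $r3, 7  →  {$r0:0, $r1:16, $r2:8, $r3:9}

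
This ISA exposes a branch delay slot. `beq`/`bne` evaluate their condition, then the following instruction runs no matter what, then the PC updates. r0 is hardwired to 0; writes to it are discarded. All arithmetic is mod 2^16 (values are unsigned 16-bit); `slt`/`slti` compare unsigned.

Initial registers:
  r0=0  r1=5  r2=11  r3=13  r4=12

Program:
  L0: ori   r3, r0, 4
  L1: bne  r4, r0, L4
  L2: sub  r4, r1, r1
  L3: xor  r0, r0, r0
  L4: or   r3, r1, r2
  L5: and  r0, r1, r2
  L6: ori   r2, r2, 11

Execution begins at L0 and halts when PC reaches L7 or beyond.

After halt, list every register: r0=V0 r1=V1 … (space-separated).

[0] ori   r3, r0, 4  →  {r0:0, r1:5, r2:11, r3:4, r4:12}
[1] bne  r4, r0, L4  →  {r0:0, r1:5, r2:11, r3:4, r4:12}  ⟨branch taken⟩
[2] sub  r4, r1, r1  →  {r0:0, r1:5, r2:11, r3:4, r4:0}
[4] or   r3, r1, r2  →  {r0:0, r1:5, r2:11, r3:15, r4:0}
[5] and  r0, r1, r2  →  {r0:0, r1:5, r2:11, r3:15, r4:0}
[6] ori   r2, r2, 11  →  {r0:0, r1:5, r2:11, r3:15, r4:0}

r0=0 r1=5 r2=11 r3=15 r4=0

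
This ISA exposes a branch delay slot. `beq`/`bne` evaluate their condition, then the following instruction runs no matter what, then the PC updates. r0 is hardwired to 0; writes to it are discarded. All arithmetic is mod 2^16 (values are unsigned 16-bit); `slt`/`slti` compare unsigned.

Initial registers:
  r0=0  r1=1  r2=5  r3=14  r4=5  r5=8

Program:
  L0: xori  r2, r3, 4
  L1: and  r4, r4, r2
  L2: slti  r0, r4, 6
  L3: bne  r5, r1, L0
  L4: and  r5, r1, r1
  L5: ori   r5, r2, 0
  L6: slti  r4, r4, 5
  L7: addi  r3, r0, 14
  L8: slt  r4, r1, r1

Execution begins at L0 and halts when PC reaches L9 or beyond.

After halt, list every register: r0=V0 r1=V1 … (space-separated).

[0] xori  r2, r3, 4  →  {r0:0, r1:1, r2:10, r3:14, r4:5, r5:8}
[1] and  r4, r4, r2  →  {r0:0, r1:1, r2:10, r3:14, r4:0, r5:8}
[2] slti  r0, r4, 6  →  {r0:0, r1:1, r2:10, r3:14, r4:0, r5:8}
[3] bne  r5, r1, L0  →  {r0:0, r1:1, r2:10, r3:14, r4:0, r5:8}  ⟨branch taken⟩
[4] and  r5, r1, r1  →  {r0:0, r1:1, r2:10, r3:14, r4:0, r5:1}
[0] xori  r2, r3, 4  →  {r0:0, r1:1, r2:10, r3:14, r4:0, r5:1}
[1] and  r4, r4, r2  →  {r0:0, r1:1, r2:10, r3:14, r4:0, r5:1}
[2] slti  r0, r4, 6  →  {r0:0, r1:1, r2:10, r3:14, r4:0, r5:1}
[3] bne  r5, r1, L0  →  {r0:0, r1:1, r2:10, r3:14, r4:0, r5:1}  ⟨branch fallthrough⟩
[4] and  r5, r1, r1  →  {r0:0, r1:1, r2:10, r3:14, r4:0, r5:1}
[5] ori   r5, r2, 0  →  {r0:0, r1:1, r2:10, r3:14, r4:0, r5:10}
[6] slti  r4, r4, 5  →  {r0:0, r1:1, r2:10, r3:14, r4:1, r5:10}
[7] addi  r3, r0, 14  →  {r0:0, r1:1, r2:10, r3:14, r4:1, r5:10}
[8] slt  r4, r1, r1  →  {r0:0, r1:1, r2:10, r3:14, r4:0, r5:10}

r0=0 r1=1 r2=10 r3=14 r4=0 r5=10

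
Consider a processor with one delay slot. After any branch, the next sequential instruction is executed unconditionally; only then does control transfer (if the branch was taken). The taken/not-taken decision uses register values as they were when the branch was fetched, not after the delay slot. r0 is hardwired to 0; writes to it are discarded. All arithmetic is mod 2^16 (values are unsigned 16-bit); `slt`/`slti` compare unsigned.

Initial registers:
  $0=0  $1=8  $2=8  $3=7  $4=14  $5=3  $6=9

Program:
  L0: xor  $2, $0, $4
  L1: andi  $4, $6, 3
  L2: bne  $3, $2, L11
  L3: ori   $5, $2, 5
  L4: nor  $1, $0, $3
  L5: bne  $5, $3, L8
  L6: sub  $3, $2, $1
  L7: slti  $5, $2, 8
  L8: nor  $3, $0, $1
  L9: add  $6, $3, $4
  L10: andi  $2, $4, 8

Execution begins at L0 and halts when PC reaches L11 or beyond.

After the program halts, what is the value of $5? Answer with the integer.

  step pc=0: xor  $2, $0, $4  regs=(0,8,14,7,14,3,9)
  step pc=1: andi  $4, $6, 3  regs=(0,8,14,7,1,3,9)
  step pc=2: bne  $3, $2, L11  cond=T  regs=(0,8,14,7,1,3,9)
  step pc=3: ori   $5, $2, 5  regs=(0,8,14,7,1,15,9)

15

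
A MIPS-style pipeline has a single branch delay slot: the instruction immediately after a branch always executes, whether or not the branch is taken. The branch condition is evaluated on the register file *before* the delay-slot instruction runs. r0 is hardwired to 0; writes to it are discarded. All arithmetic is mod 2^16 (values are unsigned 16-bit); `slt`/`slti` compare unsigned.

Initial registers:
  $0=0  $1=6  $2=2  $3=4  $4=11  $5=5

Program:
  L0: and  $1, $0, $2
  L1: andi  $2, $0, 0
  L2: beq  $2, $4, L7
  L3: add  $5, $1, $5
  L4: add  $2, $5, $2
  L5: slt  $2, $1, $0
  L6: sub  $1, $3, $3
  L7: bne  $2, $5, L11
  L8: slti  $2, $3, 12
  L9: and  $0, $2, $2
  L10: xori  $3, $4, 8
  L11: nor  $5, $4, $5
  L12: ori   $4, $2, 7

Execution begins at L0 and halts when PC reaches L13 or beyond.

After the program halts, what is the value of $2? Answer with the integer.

1

PC=0  and  $1, $0, $2        | $0=0 $1=0 $2=2 $3=4 $4=11 $5=5
PC=1  andi  $2, $0, 0        | $0=0 $1=0 $2=0 $3=4 $4=11 $5=5
PC=2  beq  $2, $4, L7        | $0=0 $1=0 $2=0 $3=4 $4=11 $5=5  [not taken]
PC=3  add  $5, $1, $5        | $0=0 $1=0 $2=0 $3=4 $4=11 $5=5
PC=4  add  $2, $5, $2        | $0=0 $1=0 $2=5 $3=4 $4=11 $5=5
PC=5  slt  $2, $1, $0        | $0=0 $1=0 $2=0 $3=4 $4=11 $5=5
PC=6  sub  $1, $3, $3        | $0=0 $1=0 $2=0 $3=4 $4=11 $5=5
PC=7  bne  $2, $5, L11       | $0=0 $1=0 $2=0 $3=4 $4=11 $5=5  [TAKEN]
PC=8  slti  $2, $3, 12       | $0=0 $1=0 $2=1 $3=4 $4=11 $5=5
PC=11 nor  $5, $4, $5        | $0=0 $1=0 $2=1 $3=4 $4=11 $5=65520
PC=12 ori   $4, $2, 7        | $0=0 $1=0 $2=1 $3=4 $4=7 $5=65520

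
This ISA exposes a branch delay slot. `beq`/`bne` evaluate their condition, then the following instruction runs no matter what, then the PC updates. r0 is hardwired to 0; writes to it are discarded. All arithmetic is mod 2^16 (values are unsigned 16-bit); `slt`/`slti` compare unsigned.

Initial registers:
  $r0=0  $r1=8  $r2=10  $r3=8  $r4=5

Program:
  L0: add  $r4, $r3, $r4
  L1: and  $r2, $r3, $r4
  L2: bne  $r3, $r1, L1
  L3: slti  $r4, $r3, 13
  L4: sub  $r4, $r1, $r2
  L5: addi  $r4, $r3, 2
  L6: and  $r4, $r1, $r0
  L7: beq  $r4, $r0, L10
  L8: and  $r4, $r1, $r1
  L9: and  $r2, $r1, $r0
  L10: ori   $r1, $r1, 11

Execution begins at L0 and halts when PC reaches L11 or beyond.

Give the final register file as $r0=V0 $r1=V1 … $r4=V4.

  step pc=0: add  $r4, $r3, $r4  regs=(0,8,10,8,13)
  step pc=1: and  $r2, $r3, $r4  regs=(0,8,8,8,13)
  step pc=2: bne  $r3, $r1, L1  cond=F  regs=(0,8,8,8,13)
  step pc=3: slti  $r4, $r3, 13  regs=(0,8,8,8,1)
  step pc=4: sub  $r4, $r1, $r2  regs=(0,8,8,8,0)
  step pc=5: addi  $r4, $r3, 2  regs=(0,8,8,8,10)
  step pc=6: and  $r4, $r1, $r0  regs=(0,8,8,8,0)
  step pc=7: beq  $r4, $r0, L10  cond=T  regs=(0,8,8,8,0)
  step pc=8: and  $r4, $r1, $r1  regs=(0,8,8,8,8)
  step pc=10: ori   $r1, $r1, 11  regs=(0,11,8,8,8)

$r0=0 $r1=11 $r2=8 $r3=8 $r4=8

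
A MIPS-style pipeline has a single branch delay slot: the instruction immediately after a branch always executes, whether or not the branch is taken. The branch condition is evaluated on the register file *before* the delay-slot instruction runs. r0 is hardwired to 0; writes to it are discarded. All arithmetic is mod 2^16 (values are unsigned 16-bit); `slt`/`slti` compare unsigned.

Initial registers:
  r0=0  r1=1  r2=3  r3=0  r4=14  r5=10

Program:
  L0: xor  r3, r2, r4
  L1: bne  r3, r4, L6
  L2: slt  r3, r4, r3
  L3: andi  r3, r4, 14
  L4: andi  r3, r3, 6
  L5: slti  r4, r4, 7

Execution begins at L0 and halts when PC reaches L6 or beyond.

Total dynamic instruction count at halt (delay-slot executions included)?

#0 xor  r3, r2, r4 ; 0/1/3/13/14/10
#1 bne  r3, r4, L6 ; 0/1/3/13/14/10 ; →target
#2 slt  r3, r4, r3 ; 0/1/3/0/14/10

3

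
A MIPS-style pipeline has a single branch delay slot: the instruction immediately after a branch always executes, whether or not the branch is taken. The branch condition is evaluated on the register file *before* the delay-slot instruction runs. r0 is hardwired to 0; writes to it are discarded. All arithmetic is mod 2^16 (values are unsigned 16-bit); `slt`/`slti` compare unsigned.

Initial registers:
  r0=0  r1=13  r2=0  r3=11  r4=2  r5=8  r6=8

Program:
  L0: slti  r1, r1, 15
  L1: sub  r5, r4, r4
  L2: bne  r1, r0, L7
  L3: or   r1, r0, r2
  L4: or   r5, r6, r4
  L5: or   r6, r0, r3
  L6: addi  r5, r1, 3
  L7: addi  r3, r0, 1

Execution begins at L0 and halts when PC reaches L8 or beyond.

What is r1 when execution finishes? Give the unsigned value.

[0] slti  r1, r1, 15  →  {r0:0, r1:1, r2:0, r3:11, r4:2, r5:8, r6:8}
[1] sub  r5, r4, r4  →  {r0:0, r1:1, r2:0, r3:11, r4:2, r5:0, r6:8}
[2] bne  r1, r0, L7  →  {r0:0, r1:1, r2:0, r3:11, r4:2, r5:0, r6:8}  ⟨branch taken⟩
[3] or   r1, r0, r2  →  {r0:0, r1:0, r2:0, r3:11, r4:2, r5:0, r6:8}
[7] addi  r3, r0, 1  →  {r0:0, r1:0, r2:0, r3:1, r4:2, r5:0, r6:8}

0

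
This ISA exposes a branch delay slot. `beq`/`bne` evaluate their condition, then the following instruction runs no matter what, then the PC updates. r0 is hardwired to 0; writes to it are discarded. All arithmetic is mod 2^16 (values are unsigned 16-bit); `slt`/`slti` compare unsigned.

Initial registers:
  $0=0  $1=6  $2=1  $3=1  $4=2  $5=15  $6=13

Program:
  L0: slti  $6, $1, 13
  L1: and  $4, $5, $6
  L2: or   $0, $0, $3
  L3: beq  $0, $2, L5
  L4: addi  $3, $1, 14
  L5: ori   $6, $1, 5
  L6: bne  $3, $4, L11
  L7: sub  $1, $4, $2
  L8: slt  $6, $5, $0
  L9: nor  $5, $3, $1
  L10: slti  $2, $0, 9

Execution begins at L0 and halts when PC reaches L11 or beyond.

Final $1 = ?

  step pc=0: slti  $6, $1, 13  regs=(0,6,1,1,2,15,1)
  step pc=1: and  $4, $5, $6  regs=(0,6,1,1,1,15,1)
  step pc=2: or   $0, $0, $3  regs=(0,6,1,1,1,15,1)
  step pc=3: beq  $0, $2, L5  cond=F  regs=(0,6,1,1,1,15,1)
  step pc=4: addi  $3, $1, 14  regs=(0,6,1,20,1,15,1)
  step pc=5: ori   $6, $1, 5  regs=(0,6,1,20,1,15,7)
  step pc=6: bne  $3, $4, L11  cond=T  regs=(0,6,1,20,1,15,7)
  step pc=7: sub  $1, $4, $2  regs=(0,0,1,20,1,15,7)

0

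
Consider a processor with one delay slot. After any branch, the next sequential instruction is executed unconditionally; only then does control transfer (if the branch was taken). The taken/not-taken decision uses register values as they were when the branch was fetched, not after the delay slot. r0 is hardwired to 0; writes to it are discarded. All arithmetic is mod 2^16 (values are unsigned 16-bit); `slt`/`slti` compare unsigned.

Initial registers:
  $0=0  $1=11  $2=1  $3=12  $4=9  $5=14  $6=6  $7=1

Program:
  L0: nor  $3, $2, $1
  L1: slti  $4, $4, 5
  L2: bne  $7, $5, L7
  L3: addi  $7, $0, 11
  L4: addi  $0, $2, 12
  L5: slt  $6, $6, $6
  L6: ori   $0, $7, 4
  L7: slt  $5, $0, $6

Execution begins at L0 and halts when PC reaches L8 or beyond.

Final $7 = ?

11

  step pc=0: nor  $3, $2, $1  regs=(0,11,1,65524,9,14,6,1)
  step pc=1: slti  $4, $4, 5  regs=(0,11,1,65524,0,14,6,1)
  step pc=2: bne  $7, $5, L7  cond=T  regs=(0,11,1,65524,0,14,6,1)
  step pc=3: addi  $7, $0, 11  regs=(0,11,1,65524,0,14,6,11)
  step pc=7: slt  $5, $0, $6  regs=(0,11,1,65524,0,1,6,11)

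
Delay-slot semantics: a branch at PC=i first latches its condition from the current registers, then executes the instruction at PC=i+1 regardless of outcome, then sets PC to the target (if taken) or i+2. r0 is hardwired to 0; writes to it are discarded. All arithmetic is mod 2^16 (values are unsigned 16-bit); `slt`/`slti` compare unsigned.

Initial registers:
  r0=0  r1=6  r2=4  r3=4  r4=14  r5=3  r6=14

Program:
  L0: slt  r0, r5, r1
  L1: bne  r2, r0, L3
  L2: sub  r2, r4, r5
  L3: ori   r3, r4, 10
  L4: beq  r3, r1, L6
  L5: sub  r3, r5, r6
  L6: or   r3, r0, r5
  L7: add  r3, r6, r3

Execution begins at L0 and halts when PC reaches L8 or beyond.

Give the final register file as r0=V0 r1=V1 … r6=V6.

r0=0 r1=6 r2=11 r3=17 r4=14 r5=3 r6=14

PC=0  slt  r0, r5, r1        | r0=0 r1=6 r2=4 r3=4 r4=14 r5=3 r6=14
PC=1  bne  r2, r0, L3        | r0=0 r1=6 r2=4 r3=4 r4=14 r5=3 r6=14  [TAKEN]
PC=2  sub  r2, r4, r5        | r0=0 r1=6 r2=11 r3=4 r4=14 r5=3 r6=14
PC=3  ori   r3, r4, 10       | r0=0 r1=6 r2=11 r3=14 r4=14 r5=3 r6=14
PC=4  beq  r3, r1, L6        | r0=0 r1=6 r2=11 r3=14 r4=14 r5=3 r6=14  [not taken]
PC=5  sub  r3, r5, r6        | r0=0 r1=6 r2=11 r3=65525 r4=14 r5=3 r6=14
PC=6  or   r3, r0, r5        | r0=0 r1=6 r2=11 r3=3 r4=14 r5=3 r6=14
PC=7  add  r3, r6, r3        | r0=0 r1=6 r2=11 r3=17 r4=14 r5=3 r6=14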